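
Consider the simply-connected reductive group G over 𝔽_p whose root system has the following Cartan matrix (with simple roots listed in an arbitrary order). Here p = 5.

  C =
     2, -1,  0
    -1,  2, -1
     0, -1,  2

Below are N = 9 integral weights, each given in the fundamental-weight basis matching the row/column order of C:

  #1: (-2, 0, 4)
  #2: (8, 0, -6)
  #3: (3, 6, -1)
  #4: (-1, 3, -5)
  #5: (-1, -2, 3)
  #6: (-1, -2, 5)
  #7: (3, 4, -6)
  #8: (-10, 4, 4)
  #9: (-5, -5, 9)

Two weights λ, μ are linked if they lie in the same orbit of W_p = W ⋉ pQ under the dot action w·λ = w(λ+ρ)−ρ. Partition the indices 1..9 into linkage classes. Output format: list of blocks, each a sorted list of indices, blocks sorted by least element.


C ↔ A_3 under row/col permutation; |W(A_3)| = 24.

Each λ_j+ρ reduced to Ā_5; 3-tuples below use C's row order:

  1: (0, 0, 4) · 2: (0, 0, 4) · 3: (1, 0, 3) · 4: (0, 0, 4) · 5: (1, 0, 3) · 6: (0, 0, 4) · 7: (0, 0, 1) · 8: (0, 0, 4) · 9: (1, 0, 3)

Grouping the 9 weights by Ā_5-representative: 3 linkage classes.

[[1, 2, 4, 6, 8], [3, 5, 9], [7]]


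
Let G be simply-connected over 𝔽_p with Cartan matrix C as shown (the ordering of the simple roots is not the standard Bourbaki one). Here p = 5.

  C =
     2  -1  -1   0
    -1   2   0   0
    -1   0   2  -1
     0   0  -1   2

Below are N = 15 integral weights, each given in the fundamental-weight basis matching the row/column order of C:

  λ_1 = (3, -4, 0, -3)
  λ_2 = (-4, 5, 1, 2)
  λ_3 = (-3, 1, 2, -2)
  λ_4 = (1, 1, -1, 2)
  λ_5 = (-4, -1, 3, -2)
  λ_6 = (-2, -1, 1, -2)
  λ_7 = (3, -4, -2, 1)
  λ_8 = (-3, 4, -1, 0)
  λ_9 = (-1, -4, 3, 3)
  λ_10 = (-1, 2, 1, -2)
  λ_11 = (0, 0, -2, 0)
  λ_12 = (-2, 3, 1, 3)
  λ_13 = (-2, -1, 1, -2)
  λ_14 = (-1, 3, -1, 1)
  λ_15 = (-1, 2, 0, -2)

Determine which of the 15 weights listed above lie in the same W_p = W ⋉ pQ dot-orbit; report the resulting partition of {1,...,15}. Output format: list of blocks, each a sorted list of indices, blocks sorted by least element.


C ↔ A_4 under row/col permutation; |W(A_4)| = 120.

λ_j+ρ reflected into Ā_5 (⟨·,θ^∨⟩≤5); 4-tuples as given:

  1: (0, 3, 1, 1) · 2: (2, 0, 0, 1) · 3: (2, 0, 0, 1) · 4: (2, 0, 0, 1) · 5: (0, 3, 0, 1) · 6: (0, 1, 0, 1) · 7: (0, 3, 1, 1) · 8: (0, 3, 1, 1) · 9: (0, 3, 1, 1) · 10: (0, 3, 1, 1) · 11: (0, 1, 1, 0) · 12: (0, 1, 1, 0) · 13: (0, 1, 0, 1) · 14: (0, 3, 0, 1) · 15: (0, 3, 0, 1)

Grouping the 15 weights by Ā_5-representative: 5 linkage classes.

[[1, 7, 8, 9, 10], [2, 3, 4], [5, 14, 15], [6, 13], [11, 12]]


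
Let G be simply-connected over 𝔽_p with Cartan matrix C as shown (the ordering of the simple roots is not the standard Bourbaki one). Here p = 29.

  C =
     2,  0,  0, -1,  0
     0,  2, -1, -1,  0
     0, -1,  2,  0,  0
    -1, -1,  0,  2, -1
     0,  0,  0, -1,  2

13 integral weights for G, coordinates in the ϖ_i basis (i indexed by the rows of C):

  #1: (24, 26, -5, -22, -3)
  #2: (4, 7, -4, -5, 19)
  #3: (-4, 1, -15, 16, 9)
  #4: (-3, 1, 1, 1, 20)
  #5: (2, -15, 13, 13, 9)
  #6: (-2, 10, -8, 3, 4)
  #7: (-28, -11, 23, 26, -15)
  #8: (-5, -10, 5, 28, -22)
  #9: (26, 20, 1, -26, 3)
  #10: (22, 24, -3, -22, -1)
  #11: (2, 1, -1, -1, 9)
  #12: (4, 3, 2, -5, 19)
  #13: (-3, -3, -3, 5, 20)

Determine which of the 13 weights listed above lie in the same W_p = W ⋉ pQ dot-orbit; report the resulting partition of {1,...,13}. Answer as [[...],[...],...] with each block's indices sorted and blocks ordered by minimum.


Cartan matrix: type D_5 (|W|=1920); un-permuting the 5 rows.

W_29-reps of the 13 weights in Ā_29 (same 5-coord order as C):

    [1] (2, 2, 2, 0, 21)
    [2] (1, 0, 3, 4, 16)
    [3] (3, 2, 0, 0, 10)
    [4] (2, 2, 2, 0, 21)
    [5] (3, 2, 0, 0, 10)
    [6] (1, 4, 7, 3, 5)
    [7] (3, 2, 0, 0, 10)
    [8] (1, 0, 3, 4, 16)
    [9] (2, 2, 2, 0, 21)
    [10] (2, 2, 2, 0, 21)
    [11] (3, 2, 0, 0, 10)
    [12] (1, 0, 3, 4, 16)
    [13] (2, 2, 2, 0, 21)

Grouping the 13 weights by Ā_29-representative: 4 linkage classes.

[[1, 4, 9, 10, 13], [2, 8, 12], [3, 5, 7, 11], [6]]


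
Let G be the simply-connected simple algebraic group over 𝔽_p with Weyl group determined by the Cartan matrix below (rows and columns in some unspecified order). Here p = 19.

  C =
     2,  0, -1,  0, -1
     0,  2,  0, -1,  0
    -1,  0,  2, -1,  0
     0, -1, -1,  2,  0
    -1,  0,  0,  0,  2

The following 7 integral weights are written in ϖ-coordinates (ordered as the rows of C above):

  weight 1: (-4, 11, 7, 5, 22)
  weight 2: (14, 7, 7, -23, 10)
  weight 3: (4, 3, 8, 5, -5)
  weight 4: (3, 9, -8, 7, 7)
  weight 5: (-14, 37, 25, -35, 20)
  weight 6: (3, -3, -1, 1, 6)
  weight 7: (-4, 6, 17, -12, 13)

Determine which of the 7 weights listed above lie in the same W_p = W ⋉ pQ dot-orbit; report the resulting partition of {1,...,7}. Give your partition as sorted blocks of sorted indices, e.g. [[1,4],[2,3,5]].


A_5 Cartan matrix, 5 simple roots permuted; ρ=(1,1,1,1,1).

λ_j+ρ reflected into Ā_19 (⟨·,θ^∨⟩≤19); 5-tuples as given:

  1: (3, 6, 4, 1, 1);  2: (3, 6, 4, 1, 1);  3: (0, 1, 9, 5, 1);  4: (3, 6, 4, 1, 1);  5: (4, 2, 0, 0, 7);  6: (4, 2, 0, 0, 7);  7: (3, 6, 4, 1, 1)

The 7 indices split into 3 linkage classes (same alcove rep ⇔ same W_19-dot-orbit):

[[1, 2, 4, 7], [3], [5, 6]]


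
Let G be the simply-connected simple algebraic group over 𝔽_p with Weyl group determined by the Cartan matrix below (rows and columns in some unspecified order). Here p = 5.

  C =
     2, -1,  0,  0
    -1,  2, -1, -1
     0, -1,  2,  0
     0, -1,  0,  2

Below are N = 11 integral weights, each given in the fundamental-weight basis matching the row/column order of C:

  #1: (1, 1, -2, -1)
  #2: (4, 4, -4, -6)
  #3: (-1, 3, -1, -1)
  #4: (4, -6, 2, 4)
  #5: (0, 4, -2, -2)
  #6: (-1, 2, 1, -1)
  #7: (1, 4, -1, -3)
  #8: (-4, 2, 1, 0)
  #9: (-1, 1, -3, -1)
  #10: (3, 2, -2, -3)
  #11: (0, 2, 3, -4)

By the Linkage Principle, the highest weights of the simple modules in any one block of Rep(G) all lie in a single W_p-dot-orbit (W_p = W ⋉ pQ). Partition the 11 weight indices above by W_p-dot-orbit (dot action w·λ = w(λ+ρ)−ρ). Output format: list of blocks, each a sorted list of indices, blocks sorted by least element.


Root system D_4: the 4×4 matrix C matches after relabeling.

Ā_5 reps of the 11 weights (D_4, coords as presented):

    λ_1 → (2, 1, 1, 0)
    λ_2 → (0, 0, 2, 0)
    λ_3 → (0, 1, 0, 0)
    λ_4 → (0, 0, 2, 0)
    λ_5 → (0, 1, 0, 0)
    λ_6 → (0, 0, 2, 0)
    λ_7 → (0, 0, 2, 0)
    λ_8 → (2, 1, 1, 0)
    λ_9 → (0, 0, 2, 0)
    λ_10 → (2, 1, 1, 0)
    λ_11 → (2, 1, 1, 0)

Grouping the 11 weights by Ā_5-representative: 3 linkage classes.

[[1, 8, 10, 11], [2, 4, 6, 7, 9], [3, 5]]


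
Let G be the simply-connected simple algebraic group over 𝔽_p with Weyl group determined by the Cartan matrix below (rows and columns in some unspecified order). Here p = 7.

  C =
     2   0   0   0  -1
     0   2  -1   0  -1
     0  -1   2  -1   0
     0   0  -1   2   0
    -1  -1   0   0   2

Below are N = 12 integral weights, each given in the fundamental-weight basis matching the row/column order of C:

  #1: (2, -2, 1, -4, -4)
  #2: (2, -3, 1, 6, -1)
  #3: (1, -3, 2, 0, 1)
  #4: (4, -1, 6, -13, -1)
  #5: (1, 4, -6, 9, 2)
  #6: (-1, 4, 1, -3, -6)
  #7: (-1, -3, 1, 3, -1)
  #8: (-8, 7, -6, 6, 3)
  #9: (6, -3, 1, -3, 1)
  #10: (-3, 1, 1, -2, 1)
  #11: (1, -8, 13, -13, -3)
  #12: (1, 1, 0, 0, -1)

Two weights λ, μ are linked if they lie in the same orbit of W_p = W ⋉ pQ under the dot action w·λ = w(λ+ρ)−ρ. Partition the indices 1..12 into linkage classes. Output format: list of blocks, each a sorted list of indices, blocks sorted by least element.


A_5 Cartan matrix, 5 simple roots permuted; ρ=(1,1,1,1,1).

Ā_7 reps of the 12 weights (A_5, coords as presented):

    λ_1+ρ ↦ (1, 0, 1, 2, 1)
    λ_2+ρ ↦ (2, 0, 0, 4, 0)
    λ_3+ρ ↦ (2, 2, 1, 1, 0)
    λ_4+ρ ↦ (5, 0, 0, 2, 0)
    λ_5+ρ ↦ (2, 2, 1, 1, 0)
    λ_6+ρ ↦ (5, 0, 0, 2, 0)
    λ_7+ρ ↦ (2, 0, 0, 4, 0)
    λ_8+ρ ↦ (2, 0, 0, 4, 0)
    λ_9+ρ ↦ (5, 0, 0, 2, 0)
    λ_10+ρ ↦ (2, 2, 1, 1, 0)
    λ_11+ρ ↦ (5, 0, 0, 2, 0)
    λ_12+ρ ↦ (2, 2, 1, 1, 0)

The 12 indices split into 4 linkage classes (same alcove rep ⇔ same W_7-dot-orbit):

[[1], [2, 7, 8], [3, 5, 10, 12], [4, 6, 9, 11]]


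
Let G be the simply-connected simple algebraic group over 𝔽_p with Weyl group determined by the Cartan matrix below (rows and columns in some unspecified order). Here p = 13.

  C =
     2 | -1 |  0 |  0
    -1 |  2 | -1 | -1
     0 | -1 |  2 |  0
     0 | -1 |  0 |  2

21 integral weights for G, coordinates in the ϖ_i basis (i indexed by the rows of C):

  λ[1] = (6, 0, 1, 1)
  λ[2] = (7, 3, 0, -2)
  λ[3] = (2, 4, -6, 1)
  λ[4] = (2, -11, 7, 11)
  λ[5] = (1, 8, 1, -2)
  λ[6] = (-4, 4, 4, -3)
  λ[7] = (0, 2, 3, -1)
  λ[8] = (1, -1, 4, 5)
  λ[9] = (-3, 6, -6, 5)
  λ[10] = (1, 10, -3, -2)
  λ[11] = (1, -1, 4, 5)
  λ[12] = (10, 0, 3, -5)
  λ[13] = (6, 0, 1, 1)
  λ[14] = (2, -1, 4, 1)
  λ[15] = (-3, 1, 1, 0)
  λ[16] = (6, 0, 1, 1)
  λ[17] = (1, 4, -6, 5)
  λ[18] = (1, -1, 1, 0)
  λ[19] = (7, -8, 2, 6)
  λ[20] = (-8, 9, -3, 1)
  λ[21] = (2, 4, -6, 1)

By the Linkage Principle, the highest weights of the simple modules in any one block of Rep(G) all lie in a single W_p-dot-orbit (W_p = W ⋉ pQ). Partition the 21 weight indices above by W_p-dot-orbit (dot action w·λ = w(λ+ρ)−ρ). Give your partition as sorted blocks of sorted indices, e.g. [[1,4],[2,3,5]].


Type D_4, rank 4, |W|=192; reorder rows/cols to standard.

W_13-reps of the 21 weights in Ā_13 (same 4-coord order as C):

  λ_1 → (7, 1, 2, 2);  λ_2 → (8, 0, 1, 1);  λ_3 → (3, 0, 5, 2);  λ_4 → (7, 1, 2, 2);  λ_5 → (2, 0, 2, 1);  λ_6 → (3, 0, 5, 2);  λ_7 → (1, 3, 4, 0);  λ_8 → (2, 0, 5, 6);  λ_9 → (2, 0, 5, 6);  λ_10 → (2, 0, 2, 1);  λ_11 → (2, 0, 5, 6);  λ_12 → (8, 0, 1, 1);  λ_13 → (7, 1, 2, 2);  λ_14 → (3, 0, 5, 2);  λ_15 → (2, 0, 2, 1);  λ_16 → (7, 1, 2, 2);  λ_17 → (2, 0, 5, 6);  λ_18 → (2, 0, 2, 1);  λ_19 → (1, 3, 4, 0);  λ_20 → (7, 1, 2, 2);  λ_21 → (3, 0, 5, 2)

6 distinct reps among the 21 weights ⇒ 6 W_13-linkage classes:

[[1, 4, 13, 16, 20], [2, 12], [3, 6, 14, 21], [5, 10, 15, 18], [7, 19], [8, 9, 11, 17]]


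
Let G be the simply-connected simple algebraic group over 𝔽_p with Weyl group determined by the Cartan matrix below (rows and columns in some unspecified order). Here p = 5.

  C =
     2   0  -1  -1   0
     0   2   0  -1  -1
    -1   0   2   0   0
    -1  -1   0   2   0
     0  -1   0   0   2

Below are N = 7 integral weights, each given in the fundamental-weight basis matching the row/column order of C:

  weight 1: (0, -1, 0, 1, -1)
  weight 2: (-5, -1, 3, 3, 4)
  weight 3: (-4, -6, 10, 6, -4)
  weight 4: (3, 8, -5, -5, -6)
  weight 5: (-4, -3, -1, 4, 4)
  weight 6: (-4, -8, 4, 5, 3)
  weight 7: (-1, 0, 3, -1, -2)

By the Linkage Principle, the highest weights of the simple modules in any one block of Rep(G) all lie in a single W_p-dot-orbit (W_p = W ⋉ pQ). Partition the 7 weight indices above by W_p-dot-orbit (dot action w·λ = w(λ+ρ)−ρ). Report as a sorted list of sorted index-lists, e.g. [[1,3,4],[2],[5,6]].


Root system A_5: the 5×5 matrix C matches after relabeling.

W_5-reps of the 7 weights in Ā_5 (same 5-coord order as C):

    λ_1+ρ ↦ (1, 0, 1, 2, 0)
    λ_2+ρ ↦ (0, 0, 4, 0, 1)
    λ_3+ρ ↦ (1, 0, 1, 2, 0)
    λ_4+ρ ↦ (0, 0, 4, 0, 1)
    λ_5+ρ ↦ (0, 2, 0, 0, 0)
    λ_6+ρ ↦ (1, 0, 1, 2, 0)
    λ_7+ρ ↦ (0, 0, 4, 0, 1)

Partition of {1..7} into 3 W_5-dot-orbits:

[[1, 3, 6], [2, 4, 7], [5]]


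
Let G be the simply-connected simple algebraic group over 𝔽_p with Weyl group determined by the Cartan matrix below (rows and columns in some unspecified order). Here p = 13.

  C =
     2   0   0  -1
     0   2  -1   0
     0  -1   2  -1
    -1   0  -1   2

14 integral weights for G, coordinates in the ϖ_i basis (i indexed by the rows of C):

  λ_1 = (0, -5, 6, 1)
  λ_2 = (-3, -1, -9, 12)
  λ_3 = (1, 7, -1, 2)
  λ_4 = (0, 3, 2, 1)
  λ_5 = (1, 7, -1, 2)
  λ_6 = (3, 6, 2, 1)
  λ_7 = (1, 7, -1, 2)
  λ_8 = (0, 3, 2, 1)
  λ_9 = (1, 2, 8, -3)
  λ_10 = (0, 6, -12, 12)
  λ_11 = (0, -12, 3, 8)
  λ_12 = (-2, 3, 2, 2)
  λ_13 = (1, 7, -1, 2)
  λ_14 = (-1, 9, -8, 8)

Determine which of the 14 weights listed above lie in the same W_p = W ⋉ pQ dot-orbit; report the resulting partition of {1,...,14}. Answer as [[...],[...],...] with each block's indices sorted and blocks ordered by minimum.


C ↔ A_4 under row/col permutation; |W(A_4)| = 120.

Ā_13 reps of the 14 weights (A_4, coords as presented):

  λ_1 → (1, 4, 3, 2)
  λ_2 → (2, 8, 0, 3)
  λ_3 → (2, 8, 0, 3)
  λ_4 → (1, 4, 3, 2)
  λ_5 → (2, 8, 0, 3)
  λ_6 → (1, 4, 3, 2)
  λ_7 → (2, 8, 0, 3)
  λ_8 → (1, 4, 3, 2)
  λ_9 → (0, 3, 7, 2)
  λ_10 → (0, 3, 7, 2)
  λ_11 → (0, 3, 7, 2)
  λ_12 → (1, 4, 3, 2)
  λ_13 → (2, 8, 0, 3)
  λ_14 → (0, 3, 7, 2)

Partition of {1..14} into 3 W_13-dot-orbits:

[[1, 4, 6, 8, 12], [2, 3, 5, 7, 13], [9, 10, 11, 14]]


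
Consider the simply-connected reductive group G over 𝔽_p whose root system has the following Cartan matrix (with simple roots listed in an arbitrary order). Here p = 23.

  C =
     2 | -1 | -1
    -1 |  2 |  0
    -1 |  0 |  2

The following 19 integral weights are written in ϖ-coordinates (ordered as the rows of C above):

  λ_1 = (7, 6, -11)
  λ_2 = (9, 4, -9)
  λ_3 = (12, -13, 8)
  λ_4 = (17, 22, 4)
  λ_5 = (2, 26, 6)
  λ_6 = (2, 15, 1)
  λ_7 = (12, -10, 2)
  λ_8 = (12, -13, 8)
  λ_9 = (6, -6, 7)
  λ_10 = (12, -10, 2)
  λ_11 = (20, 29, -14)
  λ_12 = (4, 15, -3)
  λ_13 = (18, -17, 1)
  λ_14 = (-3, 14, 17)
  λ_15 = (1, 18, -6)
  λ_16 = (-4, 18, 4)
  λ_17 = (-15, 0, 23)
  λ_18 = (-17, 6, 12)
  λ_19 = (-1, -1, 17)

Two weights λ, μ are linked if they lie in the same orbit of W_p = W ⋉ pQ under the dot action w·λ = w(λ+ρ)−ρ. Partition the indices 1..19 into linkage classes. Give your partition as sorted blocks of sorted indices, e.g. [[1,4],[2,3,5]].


A_3 Cartan matrix, 3 simple roots permuted; ρ=(1,1,1).

W_23-reps of the 19 weights in Ā_23 (same 3-coord order as C):

  1: (2, 5, 8);  2: (2, 5, 8);  3: (1, 12, 9);  4: (0, 0, 18);  5: (4, 9, 3);  6: (3, 16, 2);  7: (4, 9, 3);  8: (1, 12, 9);  9: (2, 5, 8);  10: (4, 9, 3);  11: (2, 5, 8);  12: (3, 16, 2);  13: (3, 16, 2);  14: (2, 5, 8);  15: (3, 16, 2);  16: (3, 16, 2);  17: (1, 12, 9);  18: (4, 9, 3);  19: (0, 0, 18)

Linkage partition of the 19 weights (5 classes, p=23):

[[1, 2, 9, 11, 14], [3, 8, 17], [4, 19], [5, 7, 10, 18], [6, 12, 13, 15, 16]]


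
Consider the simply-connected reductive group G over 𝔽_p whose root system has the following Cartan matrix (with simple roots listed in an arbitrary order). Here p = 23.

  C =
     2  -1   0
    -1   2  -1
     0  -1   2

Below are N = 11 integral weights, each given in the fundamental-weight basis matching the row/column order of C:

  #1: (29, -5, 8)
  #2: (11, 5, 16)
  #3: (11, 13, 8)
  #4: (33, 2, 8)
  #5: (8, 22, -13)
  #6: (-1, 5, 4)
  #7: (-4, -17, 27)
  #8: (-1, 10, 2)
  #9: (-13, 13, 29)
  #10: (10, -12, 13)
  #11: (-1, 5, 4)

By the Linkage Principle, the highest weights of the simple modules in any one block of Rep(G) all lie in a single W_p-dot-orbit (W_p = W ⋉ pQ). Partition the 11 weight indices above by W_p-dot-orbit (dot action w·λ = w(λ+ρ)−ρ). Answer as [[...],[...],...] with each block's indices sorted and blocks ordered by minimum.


Dynkin diagram of C (from the 4 off-diagonal −1 entries): A_3.

Folding the 11 weights λ_j+ρ into Ā_23 (reps in the given 3-coord order):

  λ_1 → (11, 3, 4);  λ_2 → (0, 6, 5);  λ_3 → (0, 11, 3);  λ_4 → (0, 11, 3);  λ_5 → (0, 11, 3);  λ_6 → (0, 6, 5);  λ_7 → (11, 3, 4);  λ_8 → (0, 11, 3);  λ_9 → (2, 7, 2);  λ_10 → (0, 11, 3);  λ_11 → (0, 6, 5)

Partition of {1..11} into 4 W_23-dot-orbits:

[[1, 7], [2, 6, 11], [3, 4, 5, 8, 10], [9]]


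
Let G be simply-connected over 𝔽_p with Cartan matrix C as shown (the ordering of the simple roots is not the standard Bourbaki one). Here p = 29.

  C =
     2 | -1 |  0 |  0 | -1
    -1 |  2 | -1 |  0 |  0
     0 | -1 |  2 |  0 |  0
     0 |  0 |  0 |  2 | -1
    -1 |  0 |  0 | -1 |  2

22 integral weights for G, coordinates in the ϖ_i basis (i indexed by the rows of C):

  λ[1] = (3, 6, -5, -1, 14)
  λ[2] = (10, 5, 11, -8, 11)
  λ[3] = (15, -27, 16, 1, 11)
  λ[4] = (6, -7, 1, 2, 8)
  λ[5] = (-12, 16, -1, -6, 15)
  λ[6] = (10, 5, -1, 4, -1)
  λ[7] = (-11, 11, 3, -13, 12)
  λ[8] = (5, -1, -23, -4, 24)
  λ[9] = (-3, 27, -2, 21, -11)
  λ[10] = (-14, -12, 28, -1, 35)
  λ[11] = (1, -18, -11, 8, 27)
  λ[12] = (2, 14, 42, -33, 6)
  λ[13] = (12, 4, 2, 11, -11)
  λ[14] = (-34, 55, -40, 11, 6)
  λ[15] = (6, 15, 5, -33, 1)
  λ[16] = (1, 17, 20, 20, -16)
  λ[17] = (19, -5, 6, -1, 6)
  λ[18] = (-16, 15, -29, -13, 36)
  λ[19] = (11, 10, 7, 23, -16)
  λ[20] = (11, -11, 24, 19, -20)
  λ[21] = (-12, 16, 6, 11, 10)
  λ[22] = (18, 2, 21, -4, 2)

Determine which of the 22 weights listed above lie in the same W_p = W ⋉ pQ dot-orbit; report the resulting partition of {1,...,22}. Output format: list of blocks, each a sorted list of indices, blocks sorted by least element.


Type A_5, rank 5, |W|=720; reorder rows/cols to standard.

Alcove-folded reps (p=29, 22 weights, presented ϖ-order):

    λ_1 → (4, 3, 4, 0, 15)
    λ_2 → (11, 6, 0, 5, 0)
    λ_3 → (10, 7, 8, 1, 2)
    λ_4 → (1, 2, 4, 3, 9)
    λ_5 → (11, 6, 0, 5, 0)
    λ_6 → (11, 6, 0, 5, 0)
    λ_7 → (1, 2, 4, 3, 9)
    λ_8 → (16, 4, 2, 1, 6)
    λ_9 → (10, 7, 8, 1, 2)
    λ_10 → (11, 6, 0, 5, 0)
    λ_11 → (10, 7, 8, 1, 2)
    λ_12 → (4, 3, 4, 0, 15)
    λ_13 → (3, 5, 3, 2, 10)
    λ_14 → (1, 2, 4, 3, 9)
    λ_15 → (16, 4, 2, 1, 6)
    λ_16 → (3, 5, 3, 2, 10)
    λ_17 → (16, 4, 2, 1, 6)
    λ_18 → (10, 7, 8, 1, 2)
    λ_19 → (3, 5, 3, 2, 10)
    λ_20 → (10, 7, 8, 1, 2)
    λ_21 → (11, 6, 0, 5, 0)
    λ_22 → (4, 3, 4, 0, 15)

These 22 weights hit 6 W_29-dot-orbits; sizes (3, 5, 5, 3, 3, 3):

[[1, 12, 22], [2, 5, 6, 10, 21], [3, 9, 11, 18, 20], [4, 7, 14], [8, 15, 17], [13, 16, 19]]


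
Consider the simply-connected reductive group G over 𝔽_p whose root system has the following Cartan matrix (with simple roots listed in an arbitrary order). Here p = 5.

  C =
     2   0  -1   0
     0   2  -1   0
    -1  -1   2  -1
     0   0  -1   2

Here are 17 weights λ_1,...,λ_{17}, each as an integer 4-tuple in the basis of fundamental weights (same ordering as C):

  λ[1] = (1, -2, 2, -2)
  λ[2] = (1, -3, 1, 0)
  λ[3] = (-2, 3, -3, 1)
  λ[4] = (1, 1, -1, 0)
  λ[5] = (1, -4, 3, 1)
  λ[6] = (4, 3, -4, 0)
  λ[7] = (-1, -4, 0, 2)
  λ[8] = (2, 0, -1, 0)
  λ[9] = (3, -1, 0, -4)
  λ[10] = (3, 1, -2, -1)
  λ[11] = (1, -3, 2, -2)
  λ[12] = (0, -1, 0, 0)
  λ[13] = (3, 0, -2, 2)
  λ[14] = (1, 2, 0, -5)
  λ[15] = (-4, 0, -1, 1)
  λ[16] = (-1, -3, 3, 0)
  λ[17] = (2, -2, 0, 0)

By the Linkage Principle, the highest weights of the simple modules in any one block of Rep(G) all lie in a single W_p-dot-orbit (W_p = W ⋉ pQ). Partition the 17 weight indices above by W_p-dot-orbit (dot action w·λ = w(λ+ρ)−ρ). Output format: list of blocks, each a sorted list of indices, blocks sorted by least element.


Type D_4, rank 4, |W|=192; reorder rows/cols to standard.

Alcove-folded reps (p=5, 17 weights, presented ϖ-order):

  λ_1 → (2, 1, 0, 1) · λ_2 → (2, 2, 0, 1) · λ_3 → (2, 1, 0, 1) · λ_4 → (2, 2, 0, 1) · λ_5 → (1, 0, 1, 1) · λ_6 → (1, 0, 1, 1) · λ_7 → (2, 1, 0, 1) · λ_8 → (3, 1, 0, 1) · λ_9 → (2, 2, 0, 1) · λ_10 → (3, 1, 0, 1) · λ_11 → (2, 2, 0, 1) · λ_12 → (1, 0, 1, 1) · λ_13 → (2, 1, 0, 1) · λ_14 → (1, 0, 1, 1) · λ_15 → (0, 2, 0, 1) · λ_16 → (0, 2, 0, 1) · λ_17 → (3, 1, 0, 1)

5 distinct reps among the 17 weights ⇒ 5 W_5-linkage classes:

[[1, 3, 7, 13], [2, 4, 9, 11], [5, 6, 12, 14], [8, 10, 17], [15, 16]]


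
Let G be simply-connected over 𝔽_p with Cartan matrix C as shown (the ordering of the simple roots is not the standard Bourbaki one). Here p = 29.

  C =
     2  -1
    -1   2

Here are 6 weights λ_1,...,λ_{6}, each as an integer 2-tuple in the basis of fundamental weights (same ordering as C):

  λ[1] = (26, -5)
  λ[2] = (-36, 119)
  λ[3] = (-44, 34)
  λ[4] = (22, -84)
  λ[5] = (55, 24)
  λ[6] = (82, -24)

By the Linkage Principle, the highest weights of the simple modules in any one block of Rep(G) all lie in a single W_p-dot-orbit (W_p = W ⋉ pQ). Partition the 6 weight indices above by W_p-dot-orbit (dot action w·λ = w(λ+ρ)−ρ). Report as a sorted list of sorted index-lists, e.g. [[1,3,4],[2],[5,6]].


Root system A_2: the 2×2 matrix C matches after relabeling.

Alcove-folded reps (p=29, 6 weights, presented ϖ-order):

  1: (23, 4)
  2: (23, 4)
  3: (15, 6)
  4: (23, 4)
  5: (23, 4)
  6: (23, 4)

2 distinct reps among the 6 weights ⇒ 2 W_29-linkage classes:

[[1, 2, 4, 5, 6], [3]]


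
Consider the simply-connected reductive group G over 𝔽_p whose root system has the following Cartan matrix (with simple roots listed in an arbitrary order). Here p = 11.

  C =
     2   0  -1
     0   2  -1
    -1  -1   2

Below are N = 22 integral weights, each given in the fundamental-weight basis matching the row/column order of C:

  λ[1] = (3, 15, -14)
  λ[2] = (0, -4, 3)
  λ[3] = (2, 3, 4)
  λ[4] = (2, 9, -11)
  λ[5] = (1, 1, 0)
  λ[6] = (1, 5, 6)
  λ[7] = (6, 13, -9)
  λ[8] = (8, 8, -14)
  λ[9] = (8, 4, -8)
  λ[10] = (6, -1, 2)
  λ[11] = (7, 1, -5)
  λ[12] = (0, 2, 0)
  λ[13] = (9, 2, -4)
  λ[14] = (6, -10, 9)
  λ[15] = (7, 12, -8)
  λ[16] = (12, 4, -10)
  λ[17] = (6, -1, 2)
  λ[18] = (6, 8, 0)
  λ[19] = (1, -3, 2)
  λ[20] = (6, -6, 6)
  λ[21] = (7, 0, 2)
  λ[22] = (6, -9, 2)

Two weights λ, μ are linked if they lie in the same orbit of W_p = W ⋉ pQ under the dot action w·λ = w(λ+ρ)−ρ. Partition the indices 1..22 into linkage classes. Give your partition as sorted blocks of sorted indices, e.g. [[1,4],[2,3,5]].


C ↔ A_3 under row/col permutation; |W(A_3)| = 24.

Ā_11 reps of the 22 weights (A_3, coords as presented):

  λ_1+ρ ↦ (4, 2, 2);  λ_2+ρ ↦ (1, 3, 1);  λ_3+ρ ↦ (2, 3, 5);  λ_4+ρ ↦ (7, 0, 3);  λ_5+ρ ↦ (2, 2, 1);  λ_6+ρ ↦ (2, 2, 5);  λ_7+ρ ↦ (2, 3, 5);  λ_8+ρ ↦ (2, 2, 5);  λ_9+ρ ↦ (2, 2, 5);  λ_10+ρ ↦ (7, 0, 3);  λ_11+ρ ↦ (4, 2, 2);  λ_12+ρ ↦ (1, 3, 1);  λ_13+ρ ↦ (7, 0, 3);  λ_14+ρ ↦ (1, 3, 1);  λ_15+ρ ↦ (2, 3, 5);  λ_16+ρ ↦ (2, 2, 5);  λ_17+ρ ↦ (7, 0, 3);  λ_18+ρ ↦ (1, 3, 1);  λ_19+ρ ↦ (2, 2, 1);  λ_20+ρ ↦ (4, 2, 2);  λ_21+ρ ↦ (7, 0, 3);  λ_22+ρ ↦ (2, 3, 5)

Grouping the 22 weights by Ā_11-representative: 6 linkage classes.

[[1, 11, 20], [2, 12, 14, 18], [3, 7, 15, 22], [4, 10, 13, 17, 21], [5, 19], [6, 8, 9, 16]]


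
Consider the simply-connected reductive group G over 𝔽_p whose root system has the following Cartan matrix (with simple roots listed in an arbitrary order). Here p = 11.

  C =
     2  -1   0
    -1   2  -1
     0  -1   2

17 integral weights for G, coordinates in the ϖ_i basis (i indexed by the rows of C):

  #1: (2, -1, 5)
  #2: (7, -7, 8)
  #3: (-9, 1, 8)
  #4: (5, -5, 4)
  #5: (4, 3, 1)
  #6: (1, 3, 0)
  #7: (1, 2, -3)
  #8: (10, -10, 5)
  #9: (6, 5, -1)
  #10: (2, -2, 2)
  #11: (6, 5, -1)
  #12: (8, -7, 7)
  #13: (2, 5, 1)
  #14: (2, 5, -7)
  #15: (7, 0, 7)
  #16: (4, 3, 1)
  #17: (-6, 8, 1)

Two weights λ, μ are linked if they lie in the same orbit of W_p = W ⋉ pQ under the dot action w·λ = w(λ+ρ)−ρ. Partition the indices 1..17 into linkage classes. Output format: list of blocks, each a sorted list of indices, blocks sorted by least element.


A_3 Cartan matrix, 3 simple roots permuted; ρ=(1,1,1).

λ_j+ρ reflected into Ā_11 (⟨·,θ^∨⟩≤11); 3-tuples as given:

  λ_1+ρ ↦ (3, 0, 6);  λ_2+ρ ↦ (2, 6, 3);  λ_3+ρ ↦ (2, 6, 3);  λ_4+ρ ↦ (2, 4, 1);  λ_5+ρ ↦ (5, 4, 2);  λ_6+ρ ↦ (2, 4, 1);  λ_7+ρ ↦ (2, 1, 2);  λ_8+ρ ↦ (2, 6, 3);  λ_9+ρ ↦ (5, 4, 2);  λ_10+ρ ↦ (2, 1, 2);  λ_11+ρ ↦ (5, 4, 2);  λ_12+ρ ↦ (3, 6, 2);  λ_13+ρ ↦ (3, 6, 2);  λ_14+ρ ↦ (3, 0, 6);  λ_15+ρ ↦ (2, 1, 2);  λ_16+ρ ↦ (5, 4, 2);  λ_17+ρ ↦ (5, 4, 2)

These 17 weights hit 6 W_11-dot-orbits; sizes (2, 3, 2, 5, 3, 2):

[[1, 14], [2, 3, 8], [4, 6], [5, 9, 11, 16, 17], [7, 10, 15], [12, 13]]


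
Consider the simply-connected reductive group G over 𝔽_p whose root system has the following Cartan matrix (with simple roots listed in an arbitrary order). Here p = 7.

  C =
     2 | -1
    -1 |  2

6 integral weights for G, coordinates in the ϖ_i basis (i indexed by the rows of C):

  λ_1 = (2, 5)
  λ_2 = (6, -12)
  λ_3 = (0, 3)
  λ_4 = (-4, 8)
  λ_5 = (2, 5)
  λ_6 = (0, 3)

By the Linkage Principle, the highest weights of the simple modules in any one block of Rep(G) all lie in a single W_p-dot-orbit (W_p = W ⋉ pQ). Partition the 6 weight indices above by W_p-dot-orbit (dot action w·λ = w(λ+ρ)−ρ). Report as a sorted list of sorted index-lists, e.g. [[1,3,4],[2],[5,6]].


A_2 Cartan matrix, 2 simple roots permuted; ρ=(1,1).

Ā_7 reps of the 6 weights (A_2, coords as presented):

  λ_1+ρ ↦ (1, 4);  λ_2+ρ ↦ (0, 3);  λ_3+ρ ↦ (1, 4);  λ_4+ρ ↦ (1, 4);  λ_5+ρ ↦ (1, 4);  λ_6+ρ ↦ (1, 4)

The 6 indices split into 2 linkage classes (same alcove rep ⇔ same W_7-dot-orbit):

[[1, 3, 4, 5, 6], [2]]


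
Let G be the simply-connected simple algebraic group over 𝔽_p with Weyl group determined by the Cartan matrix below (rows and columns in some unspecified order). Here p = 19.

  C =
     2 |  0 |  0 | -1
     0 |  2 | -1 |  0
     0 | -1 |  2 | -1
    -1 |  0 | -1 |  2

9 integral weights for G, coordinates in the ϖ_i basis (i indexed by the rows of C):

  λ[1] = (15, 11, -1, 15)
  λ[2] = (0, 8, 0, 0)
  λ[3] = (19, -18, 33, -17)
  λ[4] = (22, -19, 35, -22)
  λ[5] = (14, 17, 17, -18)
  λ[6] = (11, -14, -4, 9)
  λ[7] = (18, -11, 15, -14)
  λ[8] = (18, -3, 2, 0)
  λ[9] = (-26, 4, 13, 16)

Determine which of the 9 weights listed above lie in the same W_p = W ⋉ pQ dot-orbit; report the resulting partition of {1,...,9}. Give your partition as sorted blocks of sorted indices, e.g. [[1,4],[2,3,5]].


Root system A_4: the 4×4 matrix C matches after relabeling.

λ_j+ρ reflected into Ā_19 (⟨·,θ^∨⟩≤19); 4-tuples as given:

  λ_1+ρ ↦ (3, 0, 7, 6)
  λ_2+ρ ↦ (1, 9, 1, 1)
  λ_3+ρ ↦ (15, 1, 1, 0)
  λ_4+ρ ↦ (15, 1, 1, 0)
  λ_5+ρ ↦ (15, 1, 1, 0)
  λ_6+ρ ↦ (3, 0, 7, 6)
  λ_7+ρ ↦ (3, 0, 7, 6)
  λ_8+ρ ↦ (15, 1, 1, 0)
  λ_9+ρ ↦ (0, 6, 6, 2)

The 9 indices split into 4 linkage classes (same alcove rep ⇔ same W_19-dot-orbit):

[[1, 6, 7], [2], [3, 4, 5, 8], [9]]


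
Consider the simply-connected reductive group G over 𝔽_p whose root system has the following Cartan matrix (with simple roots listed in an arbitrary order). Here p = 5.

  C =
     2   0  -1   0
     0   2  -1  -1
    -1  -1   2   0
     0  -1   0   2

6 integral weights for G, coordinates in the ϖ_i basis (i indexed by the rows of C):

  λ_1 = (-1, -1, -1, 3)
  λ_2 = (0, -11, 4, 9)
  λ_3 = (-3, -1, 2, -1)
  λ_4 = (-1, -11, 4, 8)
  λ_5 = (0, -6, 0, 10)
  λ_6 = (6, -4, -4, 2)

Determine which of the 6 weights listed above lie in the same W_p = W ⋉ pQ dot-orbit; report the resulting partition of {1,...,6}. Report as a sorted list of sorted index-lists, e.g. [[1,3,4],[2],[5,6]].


Type A_4, rank 4, |W|=120; reorder rows/cols to standard.

Each λ_j+ρ reduced to Ā_5; 4-tuples below use C's row order:

    1: (0, 0, 0, 4)
    2: (0, 0, 0, 4)
    3: (2, 0, 1, 0)
    4: (0, 0, 0, 4)
    5: (1, 0, 1, 1)
    6: (1, 0, 2, 1)

Linkage partition of the 6 weights (4 classes, p=5):

[[1, 2, 4], [3], [5], [6]]


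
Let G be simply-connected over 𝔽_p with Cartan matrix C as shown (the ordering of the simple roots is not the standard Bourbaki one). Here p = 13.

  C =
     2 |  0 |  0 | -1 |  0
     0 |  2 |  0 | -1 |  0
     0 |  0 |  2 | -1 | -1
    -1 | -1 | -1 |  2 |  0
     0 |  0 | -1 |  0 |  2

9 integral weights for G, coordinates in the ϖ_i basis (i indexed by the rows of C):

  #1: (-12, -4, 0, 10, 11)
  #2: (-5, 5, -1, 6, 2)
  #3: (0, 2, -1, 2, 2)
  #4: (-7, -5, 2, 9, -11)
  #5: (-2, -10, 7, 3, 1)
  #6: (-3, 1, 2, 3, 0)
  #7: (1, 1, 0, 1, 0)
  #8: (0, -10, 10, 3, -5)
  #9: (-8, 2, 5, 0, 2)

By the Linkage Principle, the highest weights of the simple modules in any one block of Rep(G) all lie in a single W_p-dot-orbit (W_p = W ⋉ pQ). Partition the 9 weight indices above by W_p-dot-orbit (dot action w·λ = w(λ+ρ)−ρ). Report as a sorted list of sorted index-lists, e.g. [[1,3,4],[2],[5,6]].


Type D_5, rank 5, |W|=1920; reorder rows/cols to standard.

Folding the 9 weights λ_j+ρ into Ā_13 (reps in the given 5-coord order):

  λ_1 → (0, 8, 1, 0, 1);  λ_2 → (1, 3, 0, 3, 3);  λ_3 → (1, 3, 0, 3, 3);  λ_4 → (1, 3, 0, 3, 3);  λ_5 → (5, 3, 1, 0, 1);  λ_6 → (2, 2, 1, 2, 1);  λ_7 → (2, 2, 1, 2, 1);  λ_8 → (2, 2, 1, 2, 1);  λ_9 → (1, 3, 0, 3, 3)

Linkage partition of the 9 weights (4 classes, p=13):

[[1], [2, 3, 4, 9], [5], [6, 7, 8]]


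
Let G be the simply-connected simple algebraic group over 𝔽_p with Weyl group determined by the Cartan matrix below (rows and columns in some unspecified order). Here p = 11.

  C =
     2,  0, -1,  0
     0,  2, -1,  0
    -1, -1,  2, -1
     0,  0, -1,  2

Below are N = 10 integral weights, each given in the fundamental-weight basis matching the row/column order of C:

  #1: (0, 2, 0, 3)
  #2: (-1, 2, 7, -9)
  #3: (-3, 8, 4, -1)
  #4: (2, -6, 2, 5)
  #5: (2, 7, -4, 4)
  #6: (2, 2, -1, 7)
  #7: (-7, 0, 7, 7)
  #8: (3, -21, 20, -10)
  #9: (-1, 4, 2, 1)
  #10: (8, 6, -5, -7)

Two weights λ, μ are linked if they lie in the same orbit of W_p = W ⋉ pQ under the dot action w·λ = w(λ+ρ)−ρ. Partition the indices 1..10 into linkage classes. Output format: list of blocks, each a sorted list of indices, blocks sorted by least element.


C ↔ D_4 under row/col permutation; |W(D_4)| = 192.

Folding the 10 weights λ_j+ρ into Ā_11 (reps in the given 4-coord order):

  [1] (1, 3, 1, 4);  [2] (0, 3, 0, 8);  [3] (0, 5, 1, 2);  [4] (1, 3, 1, 4);  [5] (0, 5, 1, 2);  [6] (0, 0, 3, 5);  [7] (0, 5, 1, 2);  [8] (1, 3, 1, 4);  [9] (0, 5, 1, 2);  [10] (1, 3, 1, 4)

Grouping the 10 weights by Ā_11-representative: 4 linkage classes.

[[1, 4, 8, 10], [2], [3, 5, 7, 9], [6]]


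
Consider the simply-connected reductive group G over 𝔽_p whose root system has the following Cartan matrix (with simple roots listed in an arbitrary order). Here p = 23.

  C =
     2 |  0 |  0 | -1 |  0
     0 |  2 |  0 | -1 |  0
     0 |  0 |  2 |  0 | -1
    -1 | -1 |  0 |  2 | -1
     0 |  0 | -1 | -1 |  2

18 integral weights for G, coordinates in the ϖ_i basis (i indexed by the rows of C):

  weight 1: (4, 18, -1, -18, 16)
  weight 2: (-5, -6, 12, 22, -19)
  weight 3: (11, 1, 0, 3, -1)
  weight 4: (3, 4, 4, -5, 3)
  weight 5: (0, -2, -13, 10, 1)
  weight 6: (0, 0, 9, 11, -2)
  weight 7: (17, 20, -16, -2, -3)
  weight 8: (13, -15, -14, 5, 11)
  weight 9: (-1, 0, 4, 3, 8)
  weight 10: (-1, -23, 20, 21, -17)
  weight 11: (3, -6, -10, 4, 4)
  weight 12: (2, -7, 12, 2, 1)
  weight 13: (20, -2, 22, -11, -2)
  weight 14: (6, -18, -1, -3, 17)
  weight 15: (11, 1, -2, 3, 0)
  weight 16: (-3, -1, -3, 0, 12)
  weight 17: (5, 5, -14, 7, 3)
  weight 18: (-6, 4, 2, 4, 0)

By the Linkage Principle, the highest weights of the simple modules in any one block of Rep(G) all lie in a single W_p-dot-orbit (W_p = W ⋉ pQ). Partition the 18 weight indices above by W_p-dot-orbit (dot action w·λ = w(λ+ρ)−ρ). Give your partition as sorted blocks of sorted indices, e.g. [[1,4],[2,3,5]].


C ↔ D_5 under row/col permutation; |W(D_5)| = 1920.

λ_j+ρ reflected into Ā_23 (⟨·,θ^∨⟩≤23); 5-tuples as given:

  λ_1 → (12, 2, 1, 4, 0);  λ_2 → (0, 1, 5, 4, 0);  λ_3 → (12, 2, 1, 4, 0);  λ_4 → (0, 1, 5, 4, 0);  λ_5 → (1, 1, 2, 0, 9);  λ_6 → (1, 1, 2, 0, 9);  λ_7 → (0, 3, 12, 2, 1);  λ_8 → (5, 5, 3, 0, 1);  λ_9 → (0, 1, 5, 4, 0);  λ_10 → (12, 2, 1, 4, 0);  λ_11 → (0, 1, 5, 4, 0);  λ_12 → (0, 3, 12, 2, 1);  λ_13 → (1, 1, 2, 0, 9);  λ_14 → (12, 2, 1, 4, 0);  λ_15 → (12, 2, 1, 4, 0);  λ_16 → (1, 1, 2, 0, 9);  λ_17 → (5, 5, 3, 0, 1);  λ_18 → (5, 5, 3, 0, 1)

These 18 weights hit 5 W_23-dot-orbits; sizes (5, 4, 4, 2, 3):

[[1, 3, 10, 14, 15], [2, 4, 9, 11], [5, 6, 13, 16], [7, 12], [8, 17, 18]]


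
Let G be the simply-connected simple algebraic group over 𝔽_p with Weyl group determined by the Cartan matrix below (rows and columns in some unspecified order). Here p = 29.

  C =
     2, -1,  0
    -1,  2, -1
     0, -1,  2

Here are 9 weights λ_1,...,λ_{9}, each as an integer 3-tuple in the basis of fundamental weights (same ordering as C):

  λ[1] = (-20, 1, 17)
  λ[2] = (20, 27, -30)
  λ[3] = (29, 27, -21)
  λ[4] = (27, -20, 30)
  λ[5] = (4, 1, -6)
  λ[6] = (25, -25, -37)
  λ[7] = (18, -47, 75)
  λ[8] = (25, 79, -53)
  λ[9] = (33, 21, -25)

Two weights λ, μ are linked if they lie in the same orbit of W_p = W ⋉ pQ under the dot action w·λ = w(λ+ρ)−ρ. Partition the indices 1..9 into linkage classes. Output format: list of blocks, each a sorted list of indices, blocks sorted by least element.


Dynkin diagram of C (from the 4 off-diagonal −1 entries): A_3.

Folding the 9 weights λ_j+ρ into Ā_29 (reps in the given 3-coord order):

  λ_1 → (2, 17, 1);  λ_2 → (0, 1, 8);  λ_3 → (0, 1, 8);  λ_4 → (2, 17, 1);  λ_5 → (2, 3, 2);  λ_6 → (2, 3, 2);  λ_7 → (2, 17, 1);  λ_8 → (19, 6, 1);  λ_9 → (2, 3, 2)

The 9 indices split into 4 linkage classes (same alcove rep ⇔ same W_29-dot-orbit):

[[1, 4, 7], [2, 3], [5, 6, 9], [8]]


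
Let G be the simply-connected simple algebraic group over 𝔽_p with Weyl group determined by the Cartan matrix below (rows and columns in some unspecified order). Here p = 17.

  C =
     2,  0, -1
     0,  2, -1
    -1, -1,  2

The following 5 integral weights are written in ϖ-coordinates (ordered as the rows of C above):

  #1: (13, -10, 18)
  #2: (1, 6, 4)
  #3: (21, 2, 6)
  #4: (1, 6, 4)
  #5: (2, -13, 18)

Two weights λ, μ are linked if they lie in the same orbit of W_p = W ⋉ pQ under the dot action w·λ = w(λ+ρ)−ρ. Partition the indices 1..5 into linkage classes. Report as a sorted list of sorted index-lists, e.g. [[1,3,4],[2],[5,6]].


A_3 Cartan matrix, 3 simple roots permuted; ρ=(1,1,1).

Each λ_j+ρ reduced to Ā_17; 3-tuples below use C's row order:

  λ_1+ρ ↦ (2, 7, 1);  λ_2+ρ ↦ (2, 7, 5);  λ_3+ρ ↦ (2, 7, 5);  λ_4+ρ ↦ (2, 7, 5);  λ_5+ρ ↦ (2, 7, 5)

The 5 indices split into 2 linkage classes (same alcove rep ⇔ same W_17-dot-orbit):

[[1], [2, 3, 4, 5]]


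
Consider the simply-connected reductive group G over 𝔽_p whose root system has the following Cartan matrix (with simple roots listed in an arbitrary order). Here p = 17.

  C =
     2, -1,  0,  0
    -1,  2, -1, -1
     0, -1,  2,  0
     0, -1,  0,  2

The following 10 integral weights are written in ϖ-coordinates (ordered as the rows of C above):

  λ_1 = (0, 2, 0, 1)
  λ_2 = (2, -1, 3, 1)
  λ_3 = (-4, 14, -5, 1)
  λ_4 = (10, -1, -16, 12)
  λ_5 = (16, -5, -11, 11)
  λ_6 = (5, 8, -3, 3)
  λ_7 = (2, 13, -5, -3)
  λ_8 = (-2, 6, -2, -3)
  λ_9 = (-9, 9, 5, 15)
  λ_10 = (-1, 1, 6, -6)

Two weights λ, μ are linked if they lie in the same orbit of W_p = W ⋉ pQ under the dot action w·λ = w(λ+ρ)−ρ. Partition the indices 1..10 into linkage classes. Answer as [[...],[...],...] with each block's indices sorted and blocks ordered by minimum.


Root system D_4: the 4×4 matrix C matches after relabeling.

Alcove-folded reps (p=17, 10 weights, presented ϖ-order):

    λ_1 → (1, 3, 1, 2)
    λ_2 → (3, 0, 4, 2)
    λ_3 → (3, 0, 4, 2)
    λ_4 → (4, 2, 0, 2)
    λ_5 → (3, 0, 4, 2)
    λ_6 → (4, 2, 0, 2)
    λ_7 → (3, 0, 4, 2)
    λ_8 → (1, 3, 1, 2)
    λ_9 → (6, 1, 8, 0)
    λ_10 → (3, 0, 4, 2)

These 10 weights hit 4 W_17-dot-orbits; sizes (2, 5, 2, 1):

[[1, 8], [2, 3, 5, 7, 10], [4, 6], [9]]


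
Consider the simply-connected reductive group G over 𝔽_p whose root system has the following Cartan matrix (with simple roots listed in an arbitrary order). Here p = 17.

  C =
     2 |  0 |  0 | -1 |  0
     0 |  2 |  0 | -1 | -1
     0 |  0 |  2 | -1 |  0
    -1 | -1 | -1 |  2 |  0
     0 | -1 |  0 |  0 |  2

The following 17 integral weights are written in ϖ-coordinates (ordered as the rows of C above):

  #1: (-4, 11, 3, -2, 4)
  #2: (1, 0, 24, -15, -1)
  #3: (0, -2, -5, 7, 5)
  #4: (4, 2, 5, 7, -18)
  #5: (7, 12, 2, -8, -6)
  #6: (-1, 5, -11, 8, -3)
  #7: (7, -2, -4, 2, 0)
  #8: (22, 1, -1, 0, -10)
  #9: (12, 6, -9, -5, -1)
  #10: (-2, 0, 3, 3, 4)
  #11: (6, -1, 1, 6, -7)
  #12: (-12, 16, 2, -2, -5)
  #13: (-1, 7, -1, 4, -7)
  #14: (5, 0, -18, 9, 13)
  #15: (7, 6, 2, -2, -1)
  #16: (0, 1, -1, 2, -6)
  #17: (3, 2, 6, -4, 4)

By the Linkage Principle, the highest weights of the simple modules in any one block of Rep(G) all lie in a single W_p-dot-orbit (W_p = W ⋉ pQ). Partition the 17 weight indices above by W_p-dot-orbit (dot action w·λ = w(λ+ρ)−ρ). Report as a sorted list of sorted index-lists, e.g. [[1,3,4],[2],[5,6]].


Type D_5, rank 5, |W|=1920; reorder rows/cols to standard.

W_17-reps of the 17 weights in Ā_17 (same 5-coord order as C):

  λ_1 → (1, 3, 0, 0, 2) · λ_2 → (1, 3, 0, 0, 2) · λ_3 → (1, 0, 4, 3, 5) · λ_4 → (1, 3, 0, 0, 2) · λ_5 → (1, 0, 4, 3, 5) · λ_6 → (1, 2, 9, 0, 2) · λ_7 → (7, 0, 2, 1, 0) · λ_8 → (7, 0, 2, 1, 0) · λ_9 → (1, 0, 4, 3, 5) · λ_10 → (1, 0, 4, 3, 5) · λ_11 → (7, 0, 2, 1, 0) · λ_12 → (1, 2, 9, 0, 2) · λ_13 → (0, 1, 0, 4, 5) · λ_14 → (7, 0, 2, 1, 0) · λ_15 → (7, 0, 2, 1, 0) · λ_16 → (1, 3, 0, 0, 2) · λ_17 → (1, 0, 4, 3, 5)

Grouping the 17 weights by Ā_17-representative: 5 linkage classes.

[[1, 2, 4, 16], [3, 5, 9, 10, 17], [6, 12], [7, 8, 11, 14, 15], [13]]


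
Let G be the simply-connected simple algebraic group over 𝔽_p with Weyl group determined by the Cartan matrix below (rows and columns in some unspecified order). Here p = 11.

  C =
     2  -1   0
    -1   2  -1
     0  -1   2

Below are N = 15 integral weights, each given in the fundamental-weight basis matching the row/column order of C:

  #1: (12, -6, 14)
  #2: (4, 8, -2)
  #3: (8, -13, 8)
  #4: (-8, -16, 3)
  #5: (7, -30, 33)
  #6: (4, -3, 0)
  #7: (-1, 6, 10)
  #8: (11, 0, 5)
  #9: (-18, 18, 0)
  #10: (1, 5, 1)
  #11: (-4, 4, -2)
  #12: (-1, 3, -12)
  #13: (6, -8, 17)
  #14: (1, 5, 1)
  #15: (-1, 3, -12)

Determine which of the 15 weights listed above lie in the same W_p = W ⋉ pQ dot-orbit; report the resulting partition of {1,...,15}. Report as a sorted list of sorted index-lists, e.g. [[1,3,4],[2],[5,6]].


A_3 Cartan matrix, 3 simple roots permuted; ρ=(1,1,1).

λ_j+ρ reflected into Ā_11 (⟨·,θ^∨⟩≤11); 3-tuples as given:

    1: (3, 1, 1)
    2: (2, 6, 2)
    3: (2, 6, 2)
    4: (7, 0, 4)
    5: (3, 1, 1)
    6: (3, 1, 1)
    7: (7, 0, 4)
    8: (3, 1, 1)
    9: (2, 6, 2)
    10: (2, 6, 2)
    11: (3, 1, 1)
    12: (7, 0, 4)
    13: (7, 0, 4)
    14: (2, 6, 2)
    15: (7, 0, 4)

These 15 weights hit 3 W_11-dot-orbits; sizes (5, 5, 5):

[[1, 5, 6, 8, 11], [2, 3, 9, 10, 14], [4, 7, 12, 13, 15]]


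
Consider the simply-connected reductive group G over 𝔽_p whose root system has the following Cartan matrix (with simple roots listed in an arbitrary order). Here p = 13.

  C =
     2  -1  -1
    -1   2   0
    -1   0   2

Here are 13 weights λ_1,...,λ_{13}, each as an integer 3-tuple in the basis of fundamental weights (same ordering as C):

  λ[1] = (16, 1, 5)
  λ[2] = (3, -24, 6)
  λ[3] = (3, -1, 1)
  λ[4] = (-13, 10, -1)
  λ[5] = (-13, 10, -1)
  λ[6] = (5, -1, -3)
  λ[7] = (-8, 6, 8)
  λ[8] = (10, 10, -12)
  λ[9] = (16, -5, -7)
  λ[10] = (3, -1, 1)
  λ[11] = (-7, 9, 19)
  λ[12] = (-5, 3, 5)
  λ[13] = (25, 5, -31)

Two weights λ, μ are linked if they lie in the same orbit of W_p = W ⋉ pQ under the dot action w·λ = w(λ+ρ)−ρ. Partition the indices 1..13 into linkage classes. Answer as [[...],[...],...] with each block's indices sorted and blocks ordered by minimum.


A_3 Cartan matrix, 3 simple roots permuted; ρ=(1,1,1).

λ_j+ρ reflected into Ā_13 (⟨·,θ^∨⟩≤13); 3-tuples as given:

  λ_1+ρ ↦ (1, 6, 2);  λ_2+ρ ↦ (1, 6, 2);  λ_3+ρ ↦ (4, 0, 2);  λ_4+ρ ↦ (1, 0, 11);  λ_5+ρ ↦ (1, 0, 11);  λ_6+ρ ↦ (4, 0, 2);  λ_7+ρ ↦ (7, 0, 2);  λ_8+ρ ↦ (0, 2, 2);  λ_9+ρ ↦ (7, 0, 2);  λ_10+ρ ↦ (4, 0, 2);  λ_11+ρ ↦ (1, 6, 2);  λ_12+ρ ↦ (4, 0, 2);  λ_13+ρ ↦ (7, 0, 2)

These 13 weights hit 5 W_13-dot-orbits; sizes (3, 4, 2, 3, 1):

[[1, 2, 11], [3, 6, 10, 12], [4, 5], [7, 9, 13], [8]]
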